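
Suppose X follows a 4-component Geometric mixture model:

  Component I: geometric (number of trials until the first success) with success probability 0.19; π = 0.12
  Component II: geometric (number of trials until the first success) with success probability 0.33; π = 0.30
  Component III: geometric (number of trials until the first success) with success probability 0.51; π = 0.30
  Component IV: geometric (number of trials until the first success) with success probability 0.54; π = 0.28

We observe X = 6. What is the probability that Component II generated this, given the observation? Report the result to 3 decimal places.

The responsibility of component k is π_k f_k(x) divided by Σ_j π_j f_j(x).
Evaluate each component's likelihood at the observed value:
  L_I = 0.0662489
  L_II = 0.0445541
  L_III = 0.0144062
  L_IV = 0.011122
Multiply by the mixture weights:
  π_I·L_I = 0.12 × 0.0662489 = 0.00794987
  π_II·L_II = 0.30 × 0.0445541 = 0.0133662
  π_III·L_III = 0.30 × 0.0144062 = 0.00432187
  π_IV·L_IV = 0.28 × 0.011122 = 0.00311416
Normaliser: 0.00794987 + 0.0133662 + 0.00432187 + 0.00311416 = 0.0287521
P(Component II | 6) = 0.0133662 / 0.0287521 ≈ 0.465

0.465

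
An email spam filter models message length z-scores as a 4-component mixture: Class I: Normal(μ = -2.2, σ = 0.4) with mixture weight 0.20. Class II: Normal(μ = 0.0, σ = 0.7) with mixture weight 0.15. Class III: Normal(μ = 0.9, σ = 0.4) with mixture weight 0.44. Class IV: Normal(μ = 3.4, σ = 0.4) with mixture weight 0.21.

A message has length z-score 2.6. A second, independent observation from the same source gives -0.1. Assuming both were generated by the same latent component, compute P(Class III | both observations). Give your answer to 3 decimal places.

P(component k | x) = w_k·f_k(x) / marginal(x), where marginal(x) = Σ_j w_j·f_j(x).
Since both observations come from the same component, the likelihood for component k is f_k(x₁)·f_k(x₂).
  p_I = [5.36596e-32] × [1.03212e-06] = 5.5383e-38
  p_II = [0.000575528] × [0.564132] = 0.000324674
  p_III = [0.000119297] × [0.0438208] = 5.22767e-06
  p_IV = [0.134977] × [2.36328e-17] = 3.18989e-18
Weight by the priors:
  w_I·p_I = 0.20 × 5.5383e-38 = 1.10766e-38
  w_II·p_II = 0.15 × 0.000324674 = 4.8701e-05
  w_III·p_III = 0.44 × 5.22767e-06 = 2.30017e-06
  w_IV·p_IV = 0.21 × 3.18989e-18 = 6.69877e-19
Denominator: 1.10766e-38 + 4.8701e-05 + 2.30017e-06 + 6.69877e-19 = 5.10012e-05
P(Class III | x₁,x₂) = 2.30017e-06 / 5.10012e-05 ≈ 0.045

0.045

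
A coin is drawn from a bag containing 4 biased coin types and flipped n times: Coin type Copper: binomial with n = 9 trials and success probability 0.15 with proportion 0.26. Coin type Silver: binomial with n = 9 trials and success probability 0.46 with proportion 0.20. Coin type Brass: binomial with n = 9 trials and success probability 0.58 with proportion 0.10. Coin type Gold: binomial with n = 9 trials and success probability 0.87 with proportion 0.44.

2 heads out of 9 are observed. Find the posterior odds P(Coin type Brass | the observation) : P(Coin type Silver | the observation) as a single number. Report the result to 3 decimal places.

Posterior odds = (π_i f_i(x)) / (π_j f_j(x)); the normalising sum cancels.
Evaluate each component's likelihood at the observed value:
  f_Copper = 0.259667
  f_Silver = 0.101994
  f_Brass = 0.0279192
  f_Gold = 1.7098e-05
Odds = (0.10/0.20) × (0.0279192/0.101994) = 0.5 × 0.273734 ≈ 0.137

0.137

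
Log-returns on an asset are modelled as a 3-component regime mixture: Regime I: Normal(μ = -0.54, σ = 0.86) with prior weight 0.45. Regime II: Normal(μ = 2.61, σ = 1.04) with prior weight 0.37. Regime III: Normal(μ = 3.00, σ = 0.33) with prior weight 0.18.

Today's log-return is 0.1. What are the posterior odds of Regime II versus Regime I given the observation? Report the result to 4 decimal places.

0.0487

Since P(k|x) ∝ w_k f_k(x), the posterior odds are w_i f_i(x) / (w_j f_j(x)).
Normal densities:
  L_I = (1/(0.86·√(2π)))·exp(−(0.1−-0.54)²/(2·0.86²)) = 0.463886·exp(-0.27691) = 0.351684
  L_II = (1/(1.04·√(2π)))·exp(−(0.1−2.61)²/(2·1.04²)) = 0.383598·exp(-2.91240) = 0.0208467
  L_III = (1/(0.33·√(2π)))·exp(−(0.1−3.00)²/(2·0.33²)) = 1.208916·exp(-38.61341) = 2.05498e-17
Odds = (0.37/0.45) × (0.0208467/0.351684) = 0.822222 × 0.0592769 ≈ 0.0487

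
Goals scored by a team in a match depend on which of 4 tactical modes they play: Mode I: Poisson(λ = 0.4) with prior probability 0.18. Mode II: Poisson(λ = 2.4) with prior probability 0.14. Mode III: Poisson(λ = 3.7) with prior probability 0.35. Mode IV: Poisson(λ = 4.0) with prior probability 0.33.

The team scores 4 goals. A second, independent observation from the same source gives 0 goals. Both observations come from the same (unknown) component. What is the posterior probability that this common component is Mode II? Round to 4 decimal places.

0.3516

Apply Bayes' rule: the posterior for each component is proportional to its prior times its likelihood at x.
Since both observations come from the same component, the likelihood for component k is f_k(x₁)·f_k(x₂).
  f_I = [e^(−0.4)·0.4^4/4! = 0.000715008] × [0.67032] = 0.000479284
  f_II = [e^(−2.4)·2.4^4/4! = 0.125408] × [0.090718] = 0.0113768
  f_III = [e^(−3.7)·3.7^4/4! = 0.193066] × [0.0247235] = 0.00477328
  f_IV = [e^(−4.0)·4.0^4/4! = 0.195367] × [0.0183156] = 0.00357827
Prior × likelihood for each component:
  w_I·f_I = 0.18 × 0.000479284 = 8.62712e-05
  w_II·f_II = 0.14 × 0.0113768 = 0.00159275
  w_III·f_III = 0.35 × 0.00477328 = 0.00167065
  w_IV·f_IV = 0.33 × 0.00357827 = 0.00118083
Denominator: 8.62712e-05 + 0.00159275 + 0.00167065 + 0.00118083 = 0.0045305
So the posterior for Mode II is 0.00159275 / 0.0045305 ≈ 0.3516.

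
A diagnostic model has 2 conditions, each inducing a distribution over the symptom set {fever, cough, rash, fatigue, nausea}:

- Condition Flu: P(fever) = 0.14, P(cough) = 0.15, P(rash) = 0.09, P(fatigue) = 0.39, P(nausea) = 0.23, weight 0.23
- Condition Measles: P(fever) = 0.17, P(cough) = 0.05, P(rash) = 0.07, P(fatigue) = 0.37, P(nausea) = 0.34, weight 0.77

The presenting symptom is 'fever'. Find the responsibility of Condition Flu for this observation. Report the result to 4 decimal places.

0.1974

Posterior ∝ prior × likelihood, so P(k | x) ∝ P(Z=k) f_k(x); normalise over all components.
Evaluate each component's likelihood at the observed value:
  p_Flu = 0.14
  p_Measles = 0.17
Multiply by the mixture weights:
  P(Z=Flu)·p_Flu = 0.23 × 0.14 = 0.0322
  P(Z=Measles)·p_Measles = 0.77 × 0.17 = 0.1309
Denominator: 0.0322 + 0.1309 = 0.1631
P(Condition Flu | data) ≈ 0.1974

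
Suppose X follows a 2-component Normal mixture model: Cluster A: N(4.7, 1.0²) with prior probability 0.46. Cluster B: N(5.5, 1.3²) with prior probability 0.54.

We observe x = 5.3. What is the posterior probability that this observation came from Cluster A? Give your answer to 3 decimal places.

0.483

Apply Bayes' rule: the posterior for each component is proportional to its prior times its likelihood at x.
Normal densities:
  f_A = 0.333225
  f_B = 0.303268
Unnormalised posteriors:
  π_A·f_A = 0.46 × 0.333225 = 0.153283
  π_B·f_B = 0.54 × 0.303268 = 0.163765
Normaliser: 0.153283 + 0.163765 = 0.317048
P(Cluster A | the observation) = 0.153283 / 0.317048 ≈ 0.483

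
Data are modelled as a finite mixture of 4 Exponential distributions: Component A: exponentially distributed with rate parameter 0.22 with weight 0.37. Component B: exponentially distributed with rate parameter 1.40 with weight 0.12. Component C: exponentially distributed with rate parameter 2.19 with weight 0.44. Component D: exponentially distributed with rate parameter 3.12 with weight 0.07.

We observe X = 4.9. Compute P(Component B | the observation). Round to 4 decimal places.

0.0063

P(component k | x) = w_k·f_k(x) / marginal(x), where marginal(x) = Σ_j w_j·f_j(x).
Exponential densities:
  f_A = 0.0748606
  f_B = 0.00146848
  f_C = 4.78663e-05
  f_D = 7.15584e-07
Unnormalised posteriors:
  w_A·f_A = 0.37 × 0.0748606 = 0.0276984
  w_B·f_B = 0.12 × 0.00146848 = 0.000176218
  w_C·f_C = 0.44 × 4.78663e-05 = 2.10612e-05
  w_D·f_D = 0.07 × 7.15584e-07 = 5.00909e-08
Denominator: 0.0276984 + 0.000176218 + 2.10612e-05 + 5.00909e-08 = 0.0278957
P(Component B | x) = 0.000176218 / 0.0278957 ≈ 0.0063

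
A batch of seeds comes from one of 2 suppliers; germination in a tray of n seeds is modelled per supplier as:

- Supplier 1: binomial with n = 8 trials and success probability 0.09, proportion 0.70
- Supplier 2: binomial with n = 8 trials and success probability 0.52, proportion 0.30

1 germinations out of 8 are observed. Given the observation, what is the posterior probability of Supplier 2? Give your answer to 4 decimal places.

0.0274

The responsibility of component k is P(Z=k) f_k(x) divided by Σ_j P(Z=j) f_j(x).
Evaluate each component's likelihood at the observed value:
  L_1 = 0.372068
  L_2 = 0.024422
Unnormalised posteriors:
  P(Z=1)·L_1 = 0.70 × 0.372068 = 0.260448
  P(Z=2)·L_2 = 0.30 × 0.024422 = 0.00732661
Evidence: 0.260448 + 0.00732661 = 0.267774
P(Supplier 2 | 1 germinations out of 8) = 0.00732661 / 0.267774 ≈ 0.0274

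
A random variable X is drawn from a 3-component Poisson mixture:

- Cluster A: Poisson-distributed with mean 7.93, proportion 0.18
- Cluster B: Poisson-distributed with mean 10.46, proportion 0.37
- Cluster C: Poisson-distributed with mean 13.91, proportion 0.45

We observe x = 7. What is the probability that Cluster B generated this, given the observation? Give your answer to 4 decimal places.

0.4623

P(component k | x) = π_k·f_k(x) / marginal(x), where marginal(x) = Σ_j π_j·f_j(x).
Component likelihoods at x = 7:
  f_A = e^(−7.93)·7.93^7/7! = 0.140775
  f_B = e^(−10.46)·10.46^7/7! = 0.077906
  f_C = e^(−13.91)·13.91^7/7! = 0.0181896
Prior × likelihood for each component:
  π_A·f_A = 0.18 × 0.140775 = 0.0253396
  π_B·f_B = 0.37 × 0.077906 = 0.0288252
  π_C·f_C = 0.45 × 0.0181896 = 0.00818532
Denominator: 0.0253396 + 0.0288252 + 0.00818532 = 0.0623501
Responsibility of Cluster B: 0.0288252 / 0.0623501 ≈ 0.4623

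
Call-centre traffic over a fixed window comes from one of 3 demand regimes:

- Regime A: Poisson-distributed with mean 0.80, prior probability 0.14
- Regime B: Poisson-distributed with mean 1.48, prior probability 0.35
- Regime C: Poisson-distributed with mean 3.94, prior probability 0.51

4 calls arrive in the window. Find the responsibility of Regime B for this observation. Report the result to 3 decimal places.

0.137

By Bayes' theorem, P(k | x) = P(Z=k) f_k(x) / Σ_j P(Z=j) f_j(x).
Evaluate each component's likelihood at the observed value:
  L_A = 0.00766855
  L_B = 0.0455072
  L_C = 0.195278
Multiply by the mixture weights:
  P(Z=A)·L_A = 0.14 × 0.00766855 = 0.0010736
  P(Z=B)·L_B = 0.35 × 0.0455072 = 0.0159275
  P(Z=C)·L_C = 0.51 × 0.195278 = 0.0995918
Marginal: 0.0010736 + 0.0159275 + 0.0995918 = 0.116593
Responsibility of Regime B: 0.0159275 / 0.116593 ≈ 0.137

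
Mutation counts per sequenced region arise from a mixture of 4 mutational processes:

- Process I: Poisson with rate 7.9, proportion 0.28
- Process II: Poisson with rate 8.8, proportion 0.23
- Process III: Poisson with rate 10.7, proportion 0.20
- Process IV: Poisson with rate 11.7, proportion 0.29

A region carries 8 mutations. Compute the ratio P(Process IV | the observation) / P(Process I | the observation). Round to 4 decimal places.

0.5363

Only the two components matter; the odds are (P(Z=i) f_i(x)) / (P(Z=j) f_j(x)).
Evaluate each component's likelihood at the observed value:
  L_I = e^(−7.9)·7.9^8/8! = 0.139499
  L_II = e^(−8.8)·8.8^8/8! = 0.134446
  L_III = e^(−10.7)·10.7^8/8! = 0.0960724
  L_IV = e^(−11.7)·11.7^8/8! = 0.0722306
Odds = (0.29/0.28) × (0.0722306/0.139499) = 1.03571 × 0.517787 ≈ 0.5363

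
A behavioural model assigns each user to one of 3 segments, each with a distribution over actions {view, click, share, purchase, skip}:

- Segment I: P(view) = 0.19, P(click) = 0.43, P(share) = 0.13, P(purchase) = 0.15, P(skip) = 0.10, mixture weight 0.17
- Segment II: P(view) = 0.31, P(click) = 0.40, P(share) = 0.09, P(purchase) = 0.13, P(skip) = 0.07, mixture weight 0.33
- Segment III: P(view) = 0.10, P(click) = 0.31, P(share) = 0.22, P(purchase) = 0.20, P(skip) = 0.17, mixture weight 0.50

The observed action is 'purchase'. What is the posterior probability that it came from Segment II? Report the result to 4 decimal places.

Apply Bayes' rule: the posterior for each component is proportional to its prior times its likelihood at x.
Component likelihoods at x = 'purchase':
  L_I = P(purchase | comp) = 0.15
  L_II = P(purchase | comp) = 0.13
  L_III = P(purchase | comp) = 0.20
Weight by the priors:
  π_I·L_I = 0.17 × 0.15 = 0.0255
  π_II·L_II = 0.33 × 0.13 = 0.0429
  π_III·L_III = 0.50 × 0.2 = 0.1
Normaliser: 0.0255 + 0.0429 + 0.1 = 0.1684
Responsibility of Segment II: 0.0429 / 0.1684 ≈ 0.2548

0.2548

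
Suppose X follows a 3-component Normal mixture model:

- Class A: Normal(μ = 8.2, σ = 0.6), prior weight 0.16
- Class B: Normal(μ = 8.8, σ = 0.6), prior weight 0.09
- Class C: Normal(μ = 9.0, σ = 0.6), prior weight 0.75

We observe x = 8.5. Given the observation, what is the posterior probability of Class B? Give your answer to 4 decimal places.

The responsibility of component k is P(Z=k) f_k(x) divided by Σ_j P(Z=j) f_j(x).
Evaluate each component's likelihood at the observed value:
  p_A = (1/(0.6·√(2π)))·exp(−(8.5−8.2)²/(2·0.6²)) = 0.664904·exp(-0.12500) = 0.586776
  p_B = (1/(0.6·√(2π)))·exp(−(8.5−8.8)²/(2·0.6²)) = 0.664904·exp(-0.12500) = 0.586776
  p_C = (1/(0.6·√(2π)))·exp(−(8.5−9.0)²/(2·0.6²)) = 0.664904·exp(-0.34722) = 0.469853
Multiply by the mixture weights:
  P(Z=A)·p_A = 0.16 × 0.586776 = 0.0938841
  P(Z=B)·p_B = 0.09 × 0.586776 = 0.0528098
  P(Z=C)·p_C = 0.75 × 0.469853 = 0.35239
Evidence: 0.0938841 + 0.0528098 + 0.35239 = 0.499084
P(Class B | x) ≈ 0.1058

0.1058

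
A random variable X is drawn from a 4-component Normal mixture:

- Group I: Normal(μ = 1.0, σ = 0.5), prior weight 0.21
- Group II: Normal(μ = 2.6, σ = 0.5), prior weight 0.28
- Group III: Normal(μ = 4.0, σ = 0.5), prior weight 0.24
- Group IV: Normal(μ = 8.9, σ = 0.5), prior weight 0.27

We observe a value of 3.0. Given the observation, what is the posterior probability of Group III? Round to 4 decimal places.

0.1377

Posterior ∝ prior × likelihood, so P(k | x) ∝ P(Z=k) f_k(x); normalise over all components.
Component likelihoods at x = 3.0:
  L_I = (1/(0.5·√(2π)))·exp(−(3.0−1.0)²/(2·0.5²)) = 0.797885·exp(-8.00000) = 0.00026766
  L_II = (1/(0.5·√(2π)))·exp(−(3.0−2.6)²/(2·0.5²)) = 0.797885·exp(-0.32000) = 0.579383
  L_III = (1/(0.5·√(2π)))·exp(−(3.0−4.0)²/(2·0.5²)) = 0.797885·exp(-2.00000) = 0.107982
  L_IV = (1/(0.5·√(2π)))·exp(−(3.0−8.9)²/(2·0.5²)) = 0.797885·exp(-69.62000) = 4.63829e-31
Prior × likelihood for each component:
  P(Z=I)·L_I = 0.21 × 0.00026766 = 5.62087e-05
  P(Z=II)·L_II = 0.28 × 0.579383 = 0.162227
  P(Z=III)·L_III = 0.24 × 0.107982 = 0.0259157
  P(Z=IV)·L_IV = 0.27 × 4.63829e-31 = 1.25234e-31
Sum: 5.62087e-05 + 0.162227 + 0.0259157 + 1.25234e-31 = 0.188199
So the posterior for Group III is 0.0259157 / 0.188199 ≈ 0.1377.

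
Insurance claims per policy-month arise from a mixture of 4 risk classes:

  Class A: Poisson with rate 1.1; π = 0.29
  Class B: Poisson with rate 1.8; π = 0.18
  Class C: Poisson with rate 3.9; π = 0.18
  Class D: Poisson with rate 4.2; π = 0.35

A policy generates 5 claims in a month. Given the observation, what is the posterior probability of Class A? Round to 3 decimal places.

0.014

By Bayes' theorem, P(k | x) = w_k f_k(x) / Σ_j w_j f_j(x).
Component likelihoods at x = 5 claims:
  f_A = e^(−1.1)·1.1^5/5! = 0.00446744
  f_B = e^(−1.8)·1.8^5/5! = 0.0260286
  f_C = e^(−3.9)·3.9^5/5! = 0.152193
  f_D = e^(−4.2)·4.2^5/5! = 0.163316
Unnormalised posteriors:
  w_A·f_A = 0.29 × 0.00446744 = 0.00129556
  w_B·f_B = 0.18 × 0.0260286 = 0.00468515
  w_C·f_C = 0.18 × 0.152193 = 0.0273947
  w_D·f_D = 0.35 × 0.163316 = 0.0571606
Evidence: 0.00129556 + 0.00468515 + 0.0273947 + 0.0571606 = 0.0905359
P(Class A | data) = 0.00129556 / 0.0905359 ≈ 0.014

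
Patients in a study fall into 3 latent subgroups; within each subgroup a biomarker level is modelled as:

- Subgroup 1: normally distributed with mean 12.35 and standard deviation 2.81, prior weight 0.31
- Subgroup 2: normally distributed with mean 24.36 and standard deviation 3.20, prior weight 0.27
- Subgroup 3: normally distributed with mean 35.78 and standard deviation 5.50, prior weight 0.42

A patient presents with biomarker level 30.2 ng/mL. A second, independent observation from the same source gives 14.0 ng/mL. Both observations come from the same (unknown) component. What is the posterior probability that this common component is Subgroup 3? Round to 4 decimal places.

Posterior ∝ prior × likelihood, so P(k | x) ∝ π_k f_k(x); normalise over all components.
Since both observations come from the same component, the likelihood for component k is f_k(x₁)·f_k(x₂).
  L_1 = [(1/(2.81·√(2π)))·exp(−(30.2−12.35)²/(2·2.81²)) = 0.141972·exp(-20.17594) = 2.45417e-10] × [0.119491] = 2.93249e-11
  L_2 = [(1/(3.20·√(2π)))·exp(−(30.2−24.36)²/(2·3.20²)) = 0.124669·exp(-1.66531) = 0.0235789] × [0.000660316] = 1.55695e-05
  L_3 = [(1/(5.50·√(2π)))·exp(−(30.2−35.78)²/(2·5.50²)) = 0.072535·exp(-0.51465) = 0.0433548] × [2.85319e-05] = 1.237e-06
Multiply by the mixture weights:
  π_1·L_1 = 0.31 × 2.93249e-11 = 9.09073e-12
  π_2·L_2 = 0.27 × 1.55695e-05 = 4.20377e-06
  π_3·L_3 = 0.42 × 1.237e-06 = 5.19538e-07
Evidence: 9.09073e-12 + 4.20377e-06 + 5.19538e-07 = 4.72332e-06
So the posterior for Subgroup 3 is 5.19538e-07 / 4.72332e-06 ≈ 0.1100.

0.1100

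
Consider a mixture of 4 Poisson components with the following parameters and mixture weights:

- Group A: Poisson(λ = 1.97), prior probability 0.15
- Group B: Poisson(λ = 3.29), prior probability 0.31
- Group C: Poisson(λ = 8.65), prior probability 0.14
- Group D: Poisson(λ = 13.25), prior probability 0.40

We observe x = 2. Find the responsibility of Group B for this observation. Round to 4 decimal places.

0.6006

P(component k | x) = w_k·f_k(x) / marginal(x), where marginal(x) = Σ_j w_j·f_j(x).
Component likelihoods at x = 2:
  L_A = e^(−1.97)·1.97^2/2! = 0.270609
  L_B = e^(−3.29)·3.29^2/2! = 0.20162
  L_C = e^(−8.65)·8.65^2/2! = 0.00655171
  L_D = e^(−13.25)·13.25^2/2! = 0.000154525
Multiply by the mixture weights:
  w_A·L_A = 0.15 × 0.270609 = 0.0405914
  w_B·L_B = 0.31 × 0.20162 = 0.0625021
  w_C·L_C = 0.14 × 0.00655171 = 0.00091724
  w_D·L_D = 0.40 × 0.000154525 = 6.18102e-05
Normaliser: 0.0405914 + 0.0625021 + 0.00091724 + 6.18102e-05 = 0.104073
P(Group B | the observation) ≈ 0.6006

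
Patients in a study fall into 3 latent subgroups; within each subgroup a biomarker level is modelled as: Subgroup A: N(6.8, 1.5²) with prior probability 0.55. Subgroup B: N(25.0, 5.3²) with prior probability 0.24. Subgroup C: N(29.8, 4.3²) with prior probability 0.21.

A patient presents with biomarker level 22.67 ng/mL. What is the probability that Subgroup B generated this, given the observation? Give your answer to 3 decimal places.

0.769

By Bayes' theorem, P(k | x) = π_k f_k(x) / Σ_j π_j f_j(x).
Component likelihoods at x = 22.67 ng/mL:
  f_A = 1.31262e-25
  f_B = 0.0683387
  f_C = 0.0234645
Unnormalised posteriors:
  π_A·f_A = 0.55 × 1.31262e-25 = 7.2194e-26
  π_B·f_B = 0.24 × 0.0683387 = 0.0164013
  π_C·f_C = 0.21 × 0.0234645 = 0.00492754
Denominator: 7.2194e-26 + 0.0164013 + 0.00492754 = 0.0213288
So the posterior for Subgroup B is 0.0164013 / 0.0213288 ≈ 0.769.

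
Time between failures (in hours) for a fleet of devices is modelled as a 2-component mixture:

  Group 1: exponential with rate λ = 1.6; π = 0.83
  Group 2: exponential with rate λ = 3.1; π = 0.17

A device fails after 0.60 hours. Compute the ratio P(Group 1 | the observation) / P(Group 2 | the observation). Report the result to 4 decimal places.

6.1980

Only the two components matter; the odds are (π_i f_i(x)) / (π_j f_j(x)).
Evaluate each component's likelihood at the observed value:
  L_1 = 1.6·e^(−1.6·0.60) = 1.6·e^(−0.9600) = 0.612629
  L_2 = 3.1·e^(−3.1·0.60) = 3.1·e^(−1.8600) = 0.482585
0.508482 / 0.0820395 ≈ 6.1980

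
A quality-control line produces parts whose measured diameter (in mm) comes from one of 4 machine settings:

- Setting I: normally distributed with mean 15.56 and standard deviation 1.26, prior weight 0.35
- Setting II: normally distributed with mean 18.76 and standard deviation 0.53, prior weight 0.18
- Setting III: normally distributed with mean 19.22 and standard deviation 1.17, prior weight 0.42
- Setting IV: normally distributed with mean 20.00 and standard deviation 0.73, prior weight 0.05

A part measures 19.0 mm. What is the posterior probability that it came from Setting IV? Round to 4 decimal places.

The responsibility of component k is P(Z=k) f_k(x) divided by Σ_j P(Z=j) f_j(x).
Component likelihoods at x = 19.0 mm:
  p_I = (1/(1.26·√(2π)))·exp(−(19.0−15.56)²/(2·1.26²)) = 0.316621·exp(-3.72688) = 0.00762035
  p_II = (1/(0.53·√(2π)))·exp(−(19.0−18.76)²/(2·0.53²)) = 0.752721·exp(-0.10253) = 0.679371
  p_III = (1/(1.17·√(2π)))·exp(−(19.0−19.22)²/(2·1.17²)) = 0.340976·exp(-0.01768) = 0.335001
  p_IV = (1/(0.73·√(2π)))·exp(−(19.0−20.00)²/(2·0.73²)) = 0.546496·exp(-0.93826) = 0.213848
Prior × likelihood for each component:
  P(Z=I)·p_I = 0.35 × 0.00762035 = 0.00266712
  P(Z=II)·p_II = 0.18 × 0.679371 = 0.122287
  P(Z=III)·p_III = 0.42 × 0.335001 = 0.140701
  P(Z=IV)·p_IV = 0.05 × 0.213848 = 0.0106924
Marginal: 0.00266712 + 0.122287 + 0.140701 + 0.0106924 = 0.276347
Responsibility of Setting IV: 0.0106924 / 0.276347 ≈ 0.0387

0.0387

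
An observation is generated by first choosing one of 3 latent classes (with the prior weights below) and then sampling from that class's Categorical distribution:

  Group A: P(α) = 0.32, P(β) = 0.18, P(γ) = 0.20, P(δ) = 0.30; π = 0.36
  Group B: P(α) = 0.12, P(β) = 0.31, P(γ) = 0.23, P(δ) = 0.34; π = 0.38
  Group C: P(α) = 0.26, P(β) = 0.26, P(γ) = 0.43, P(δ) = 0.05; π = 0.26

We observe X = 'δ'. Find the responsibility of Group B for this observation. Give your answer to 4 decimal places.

By Bayes' theorem, P(k | x) = π_k f_k(x) / Σ_j π_j f_j(x).
Component likelihoods at x = 'δ':
  f_A = P(δ | comp) = 0.30
  f_B = P(δ | comp) = 0.34
  f_C = P(δ | comp) = 0.05
Prior × likelihood for each component:
  π_A·f_A = 0.36 × 0.3 = 0.108
  π_B·f_B = 0.38 × 0.34 = 0.1292
  π_C·f_C = 0.26 × 0.05 = 0.013
Sum: 0.108 + 0.1292 + 0.013 = 0.2502
Responsibility of Group B: 0.1292 / 0.2502 ≈ 0.5164

0.5164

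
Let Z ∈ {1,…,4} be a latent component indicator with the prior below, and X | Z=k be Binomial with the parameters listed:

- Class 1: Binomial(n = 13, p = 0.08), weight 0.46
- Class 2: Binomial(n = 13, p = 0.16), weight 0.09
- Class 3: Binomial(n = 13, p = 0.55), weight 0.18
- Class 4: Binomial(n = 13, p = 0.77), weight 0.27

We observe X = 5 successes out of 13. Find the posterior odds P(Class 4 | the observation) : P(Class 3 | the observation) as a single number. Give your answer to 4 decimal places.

0.0376

Only the two components matter; the odds are (π_i f_i(x)) / (π_j f_j(x)).
Component likelihoods at x = 5 successes out of 13:
  L_1 = C(13,5)·0.08^5·0.92^8 = 1287·3.2768e-06·0.513219 = 0.00216437
  L_2 = C(13,5)·0.16^5·0.84^8 = 1287·0.000104858·0.247876 = 0.0334513
  L_3 = C(13,5)·0.55^5·0.45^8 = 1287·0.0503284·0.00168151 = 0.108916
  L_4 = C(13,5)·0.77^5·0.23^8 = 1287·0.270678·7.8311e-06 = 0.00272807
Odds = (0.27/0.18) × (0.00272807/0.108916) = 1.5 × 0.0250474 ≈ 0.0376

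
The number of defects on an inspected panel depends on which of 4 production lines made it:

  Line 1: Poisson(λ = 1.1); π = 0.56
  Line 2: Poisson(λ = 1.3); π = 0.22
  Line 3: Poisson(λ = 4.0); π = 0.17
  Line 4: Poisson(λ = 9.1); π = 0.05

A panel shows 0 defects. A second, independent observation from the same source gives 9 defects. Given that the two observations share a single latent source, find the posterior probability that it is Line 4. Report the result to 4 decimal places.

The responsibility of component k is π_k f_k(x) divided by Σ_j π_j f_j(x).
Since both observations come from the same component, the likelihood for component k is f_k(x₁)·f_k(x₂).
  f_1 = [e^(−1.1)·1.1^0/0! = 0.332871] × [2.16295e-06] = 7.19985e-07
  f_2 = [e^(−1.3)·1.3^0/0! = 0.272532] × [7.96424e-06] = 2.17051e-06
  f_3 = [e^(−4.0)·4.0^0/0! = 0.0183156] × [0.0132312] = 0.000242338
  f_4 = [e^(−9.1)·9.1^0/0! = 0.000111666] × [0.131683] = 1.47045e-05
Weight by the priors:
  π_1·f_1 = 0.56 × 7.19985e-07 = 4.03191e-07
  π_2·f_2 = 0.22 × 2.17051e-06 = 4.77512e-07
  π_3·f_3 = 0.17 × 0.000242338 = 4.11974e-05
  π_4·f_4 = 0.05 × 1.47045e-05 = 7.35224e-07
Evidence: 4.03191e-07 + 4.77512e-07 + 4.11974e-05 + 7.35224e-07 = 4.28133e-05
So the posterior for Line 4 is 7.35224e-07 / 4.28133e-05 ≈ 0.0172.

0.0172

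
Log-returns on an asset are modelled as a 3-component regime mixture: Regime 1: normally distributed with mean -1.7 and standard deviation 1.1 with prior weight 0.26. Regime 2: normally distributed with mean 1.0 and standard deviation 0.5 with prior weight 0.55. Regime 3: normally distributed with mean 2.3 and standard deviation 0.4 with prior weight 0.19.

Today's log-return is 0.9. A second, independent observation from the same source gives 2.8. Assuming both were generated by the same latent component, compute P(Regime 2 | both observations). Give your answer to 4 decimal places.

The responsibility of component k is π_k f_k(x) divided by Σ_j π_j f_j(x).
Since both observations come from the same component, the likelihood for component k is f_k(x₁)·f_k(x₂).
  L_1 = [0.0222006] × [8.42251e-05] = 1.86985e-06
  L_2 = [0.782085] × [0.0012238] = 0.000957119
  L_3 = [0.00218171] × [0.456623] = 0.000996217
Weight by the priors:
  π_1·L_1 = 0.26 × 1.86985e-06 = 4.8616e-07
  π_2·L_2 = 0.55 × 0.000957119 = 0.000526416
  π_3·L_3 = 0.19 × 0.000996217 = 0.000189281
Denominator: 4.8616e-07 + 0.000526416 + 0.000189281 = 0.000716183
P(Regime 2 | x₁,x₂) ≈ 0.7350

0.7350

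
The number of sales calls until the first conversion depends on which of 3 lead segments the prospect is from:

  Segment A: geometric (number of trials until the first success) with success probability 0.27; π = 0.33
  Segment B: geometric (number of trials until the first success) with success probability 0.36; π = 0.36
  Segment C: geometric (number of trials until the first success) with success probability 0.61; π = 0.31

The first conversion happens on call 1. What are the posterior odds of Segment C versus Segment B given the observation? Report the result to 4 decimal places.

Posterior odds = (π_i f_i(x)) / (π_j f_j(x)); the normalising sum cancels.
Evaluate each component's likelihood at the observed value:
  f_A = 0.27·(1−0.27)^0 = 0.27·1 = 0.27
  f_B = 0.36·(1−0.36)^0 = 0.36·1 = 0.36
  f_C = 0.61·(1−0.61)^0 = 0.61·1 = 0.61
Odds = (0.31/0.36) × (0.61/0.36) = 0.861111 × 1.69444 ≈ 1.4591

1.4591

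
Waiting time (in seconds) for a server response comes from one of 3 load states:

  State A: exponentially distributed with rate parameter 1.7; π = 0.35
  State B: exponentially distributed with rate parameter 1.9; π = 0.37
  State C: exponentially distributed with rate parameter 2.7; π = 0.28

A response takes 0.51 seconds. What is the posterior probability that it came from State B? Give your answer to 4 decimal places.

0.3770

The responsibility of component k is P(Z=k) f_k(x) divided by Σ_j P(Z=j) f_j(x).
Evaluate each component's likelihood at the observed value:
  f_A = 0.714357
  f_B = 0.720978
  f_C = 0.681303
Prior × likelihood for each component:
  P(Z=A)·f_A = 0.35 × 0.714357 = 0.250025
  P(Z=B)·f_B = 0.37 × 0.720978 = 0.266762
  P(Z=C)·f_C = 0.28 × 0.681303 = 0.190765
Sum: 0.250025 + 0.266762 + 0.190765 = 0.707552
P(State B | data) = 0.266762 / 0.707552 ≈ 0.3770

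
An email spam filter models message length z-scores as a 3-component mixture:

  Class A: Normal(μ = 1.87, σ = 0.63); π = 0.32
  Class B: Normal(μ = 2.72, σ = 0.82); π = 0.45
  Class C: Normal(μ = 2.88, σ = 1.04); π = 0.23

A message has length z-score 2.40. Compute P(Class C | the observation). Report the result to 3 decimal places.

Apply Bayes' rule: the posterior for each component is proportional to its prior times its likelihood at x.
Evaluate each component's likelihood at the observed value:
  L_A = 0.444515
  L_B = 0.450845
  L_C = 0.344842
Multiply by the mixture weights:
  P(Z=A)·L_A = 0.32 × 0.444515 = 0.142245
  P(Z=B)·L_B = 0.45 × 0.450845 = 0.20288
  P(Z=C)·L_C = 0.23 × 0.344842 = 0.0793137
Sum: 0.142245 + 0.20288 + 0.0793137 = 0.424439
P(Class C | 2.40) = 0.0793137 / 0.424439 ≈ 0.187

0.187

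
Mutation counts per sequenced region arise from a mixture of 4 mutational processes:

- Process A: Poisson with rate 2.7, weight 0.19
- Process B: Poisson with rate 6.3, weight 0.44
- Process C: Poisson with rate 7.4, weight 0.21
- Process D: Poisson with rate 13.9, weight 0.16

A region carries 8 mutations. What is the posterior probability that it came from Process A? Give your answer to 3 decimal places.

0.011

P(component k | x) = w_k·f_k(x) / marginal(x), where marginal(x) = Σ_j w_j·f_j(x).
Evaluate each component's likelihood at the observed value:
  p_A = e^(−2.7)·2.7^8/8! = 0.00470755
  p_B = e^(−6.3)·6.3^8/8! = 0.113018
  p_C = e^(−7.4)·7.4^8/8! = 0.136318
  p_D = e^(−13.9)·13.9^8/8! = 0.0317618
Unnormalised posteriors:
  w_A·p_A = 0.19 × 0.00470755 = 0.000894434
  w_B·p_B = 0.44 × 0.113018 = 0.049728
  w_C·p_C = 0.21 × 0.136318 = 0.0286268
  w_D·p_D = 0.16 × 0.0317618 = 0.00508188
Normaliser: 0.000894434 + 0.049728 + 0.0286268 + 0.00508188 = 0.0843312
P(Process A | data) = 0.000894434 / 0.0843312 ≈ 0.011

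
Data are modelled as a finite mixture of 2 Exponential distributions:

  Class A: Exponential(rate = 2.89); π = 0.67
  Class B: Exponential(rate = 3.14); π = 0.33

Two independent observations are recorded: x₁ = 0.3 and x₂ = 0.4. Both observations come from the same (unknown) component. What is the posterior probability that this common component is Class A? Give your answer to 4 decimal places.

0.6720

Posterior ∝ prior × likelihood, so P(k | x) ∝ w_k f_k(x); normalise over all components.
Since both observations come from the same component, the likelihood for component k is f_k(x₁)·f_k(x₂).
  f_A = [2.89·e^(−2.89·0.3) = 2.89·e^(−0.8670) = 1.21441] × [0.909606] = 1.10463
  f_B = [3.14·e^(−3.14·0.3) = 3.14·e^(−0.9420) = 1.22412] × [0.894243] = 1.09466
Multiply by the mixture weights:
  w_A·f_A = 0.67 × 1.10463 = 0.740104
  w_B·f_B = 0.33 × 1.09466 = 0.361238
Denominator: 0.740104 + 0.361238 = 1.10134
Responsibility of Class A: 0.740104 / 1.10134 ≈ 0.6720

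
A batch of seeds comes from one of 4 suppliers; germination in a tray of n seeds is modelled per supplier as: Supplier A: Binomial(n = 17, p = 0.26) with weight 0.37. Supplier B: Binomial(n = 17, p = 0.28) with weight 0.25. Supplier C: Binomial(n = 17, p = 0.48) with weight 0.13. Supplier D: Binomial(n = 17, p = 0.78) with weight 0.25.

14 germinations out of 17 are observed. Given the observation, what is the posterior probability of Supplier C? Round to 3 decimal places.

By Bayes' theorem, P(k | x) = π_k f_k(x) / Σ_j π_j f_j(x).
Evaluate each component's likelihood at the observed value:
  L_A = 1.77759e-06
  L_B = 4.62082e-06
  L_C = 0.00329531
  L_D = 0.223409
Prior × likelihood for each component:
  π_A·L_A = 0.37 × 1.77759e-06 = 6.57707e-07
  π_B·L_B = 0.25 × 4.62082e-06 = 1.1552e-06
  π_C·L_C = 0.13 × 0.00329531 = 0.00042839
  π_D·L_D = 0.25 × 0.223409 = 0.0558523
Marginal: 6.57707e-07 + 1.1552e-06 + 0.00042839 + 0.0558523 = 0.0562825
Responsibility of Supplier C: 0.00042839 / 0.0562825 ≈ 0.008

0.008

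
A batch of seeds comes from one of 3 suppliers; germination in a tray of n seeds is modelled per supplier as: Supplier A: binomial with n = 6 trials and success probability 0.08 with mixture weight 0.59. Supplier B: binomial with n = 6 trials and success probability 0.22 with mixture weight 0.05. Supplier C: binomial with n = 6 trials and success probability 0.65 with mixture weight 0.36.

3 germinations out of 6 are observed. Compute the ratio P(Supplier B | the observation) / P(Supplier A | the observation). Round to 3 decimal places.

1.074

Only the two components matter; the odds are (P(Z=i) f_i(x)) / (P(Z=j) f_j(x)).
Evaluate each component's likelihood at the observed value:
  p_A = C(6,3)·0.08^3·0.92^3 = 20·0.000512·0.778688 = 0.00797377
  p_B = C(6,3)·0.22^3·0.78^3 = 20·0.010648·0.474552 = 0.101061
  p_C = C(6,3)·0.65^3·0.35^3 = 20·0.274625·0.042875 = 0.235491
Posterior odds = (P(Z=B)·p_B) / (P(Z=A)·p_A) = (0.05·0.101061) / (0.59·0.00797377) = 0.00505303 / 0.00470452 ≈ 1.074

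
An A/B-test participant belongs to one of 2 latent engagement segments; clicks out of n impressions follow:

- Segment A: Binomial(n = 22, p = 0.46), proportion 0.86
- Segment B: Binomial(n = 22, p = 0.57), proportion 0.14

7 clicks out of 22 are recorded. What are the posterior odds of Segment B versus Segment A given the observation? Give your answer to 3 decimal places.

Since P(k|x) ∝ w_k f_k(x), the posterior odds are w_i f_i(x) / (w_j f_j(x)).
Binomial probabilities:
  L_A = C(22,7)·0.46^7·0.54^15 = 170544·0.00435818·9.68069e-05 = 0.0719528
  L_B = C(22,7)·0.57^7·0.43^15 = 170544·0.019549·3.17707e-06 = 0.0105922
Posterior odds = (w_B·L_B) / (w_A·L_A) = (0.14·0.0105922) / (0.86·0.0719528) = 0.00148291 / 0.0618794 ≈ 0.024

0.024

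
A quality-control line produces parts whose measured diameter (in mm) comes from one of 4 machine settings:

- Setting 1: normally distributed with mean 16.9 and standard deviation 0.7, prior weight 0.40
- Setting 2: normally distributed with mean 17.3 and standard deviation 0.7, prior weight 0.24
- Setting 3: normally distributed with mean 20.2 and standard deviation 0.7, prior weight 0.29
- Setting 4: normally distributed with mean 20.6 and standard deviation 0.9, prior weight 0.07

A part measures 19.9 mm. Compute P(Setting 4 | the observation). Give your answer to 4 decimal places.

Apply Bayes' rule: the posterior for each component is proportional to its prior times its likelihood at x.
Component likelihoods at x = 19.9 mm:
  L_1 = 5.8532e-05
  L_2 = 0.000575528
  L_3 = 0.51991
  L_4 = 0.327572
Unnormalised posteriors:
  π_1·L_1 = 0.40 × 5.8532e-05 = 2.34128e-05
  π_2·L_2 = 0.24 × 0.000575528 = 0.000138127
  π_3·L_3 = 0.29 × 0.51991 = 0.150774
  π_4·L_4 = 0.07 × 0.327572 = 0.02293
Denominator: 2.34128e-05 + 0.000138127 + 0.150774 + 0.02293 = 0.173865
P(Setting 4 | the observation) ≈ 0.1319

0.1319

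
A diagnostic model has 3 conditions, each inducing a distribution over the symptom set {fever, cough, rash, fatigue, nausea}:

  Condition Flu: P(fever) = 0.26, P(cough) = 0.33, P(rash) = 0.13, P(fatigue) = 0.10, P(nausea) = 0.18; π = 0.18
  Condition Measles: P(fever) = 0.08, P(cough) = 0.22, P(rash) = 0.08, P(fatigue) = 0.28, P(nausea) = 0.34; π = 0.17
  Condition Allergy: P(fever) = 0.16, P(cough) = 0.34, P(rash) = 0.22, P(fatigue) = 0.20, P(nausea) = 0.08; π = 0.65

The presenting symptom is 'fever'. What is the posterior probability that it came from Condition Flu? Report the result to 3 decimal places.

0.285

By Bayes' theorem, P(k | x) = P(Z=k) f_k(x) / Σ_j P(Z=j) f_j(x).
Component likelihoods at x = 'fever':
  f_Flu = P(fever | comp) = 0.26
  f_Measles = P(fever | comp) = 0.08
  f_Allergy = P(fever | comp) = 0.16
Prior × likelihood for each component:
  P(Z=Flu)·f_Flu = 0.18 × 0.26 = 0.0468
  P(Z=Measles)·f_Measles = 0.17 × 0.08 = 0.0136
  P(Z=Allergy)·f_Allergy = 0.65 × 0.16 = 0.104
Marginal: 0.0468 + 0.0136 + 0.104 = 0.1644
So the posterior for Condition Flu is 0.0468 / 0.1644 ≈ 0.285.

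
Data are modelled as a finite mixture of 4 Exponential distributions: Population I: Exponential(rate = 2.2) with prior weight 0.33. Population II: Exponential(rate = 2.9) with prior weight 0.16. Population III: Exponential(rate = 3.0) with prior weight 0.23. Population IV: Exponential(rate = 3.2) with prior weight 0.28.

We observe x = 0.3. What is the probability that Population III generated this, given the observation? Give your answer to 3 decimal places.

0.235

Apply Bayes' rule: the posterior for each component is proportional to its prior times its likelihood at x.
Component likelihoods at x = 0.3:
  f_I = 1.13707
  f_II = 1.21496
  f_III = 1.21971
  f_IV = 1.22526
Prior × likelihood for each component:
  π_I·f_I = 0.33 × 1.13707 = 0.375234
  π_II·f_II = 0.16 × 1.21496 = 0.194394
  π_III·f_III = 0.23 × 1.21971 = 0.280533
  π_IV·f_IV = 0.28 × 1.22526 = 0.343072
Marginal: 0.375234 + 0.194394 + 0.280533 + 0.343072 = 1.19323
So the posterior for Population III is 0.280533 / 1.19323 ≈ 0.235.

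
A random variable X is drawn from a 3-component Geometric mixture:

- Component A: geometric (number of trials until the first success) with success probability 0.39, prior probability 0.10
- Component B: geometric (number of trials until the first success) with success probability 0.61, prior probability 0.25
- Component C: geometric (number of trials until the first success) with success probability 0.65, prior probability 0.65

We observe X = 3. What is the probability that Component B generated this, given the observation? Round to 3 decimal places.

P(component k | x) = π_k·f_k(x) / marginal(x), where marginal(x) = Σ_j π_j·f_j(x).
Geometric probabilities:
  f_A = 0.39·(1−0.39)^2 = 0.39·0.3721 = 0.145119
  f_B = 0.61·(1−0.61)^2 = 0.61·0.1521 = 0.092781
  f_C = 0.65·(1−0.65)^2 = 0.65·0.1225 = 0.079625
Multiply by the mixture weights:
  π_A·f_A = 0.10 × 0.145119 = 0.0145119
  π_B·f_B = 0.25 × 0.092781 = 0.0231953
  π_C·f_C = 0.65 × 0.079625 = 0.0517562
Evidence: 0.0145119 + 0.0231953 + 0.0517562 = 0.0894634
P(Component B | x) = 0.0231953 / 0.0894634 ≈ 0.259

0.259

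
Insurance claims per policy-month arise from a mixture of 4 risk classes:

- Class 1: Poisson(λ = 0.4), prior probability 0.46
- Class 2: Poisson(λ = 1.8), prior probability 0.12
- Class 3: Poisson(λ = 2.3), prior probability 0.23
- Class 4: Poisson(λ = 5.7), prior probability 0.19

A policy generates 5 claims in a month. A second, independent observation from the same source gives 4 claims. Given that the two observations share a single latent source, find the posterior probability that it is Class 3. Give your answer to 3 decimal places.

By Bayes' theorem, P(k | x) = π_k f_k(x) / Σ_j π_j f_j(x).
Since both observations come from the same component, the likelihood for component k is f_k(x₁)·f_k(x₂).
  p_1 = [e^(−0.4)·0.4^5/5! = 5.72006e-05] × [0.000715008] = 4.08989e-08
  p_2 = [e^(−1.8)·1.8^5/5! = 0.0260286] × [0.0723017] = 0.00188191
  p_3 = [e^(−2.3)·2.3^5/5! = 0.053775] × [0.116902] = 0.00628642
  p_4 = [e^(−5.7)·5.7^5/5! = 0.16777] × [0.147167] = 0.0246902
Prior × likelihood for each component:
  π_1·p_1 = 0.46 × 4.08989e-08 = 1.88135e-08
  π_2·p_2 = 0.12 × 0.00188191 = 0.00022583
  π_3·p_3 = 0.23 × 0.00628642 = 0.00144588
  π_4·p_4 = 0.19 × 0.0246902 = 0.00469113
Marginal: 1.88135e-08 + 0.00022583 + 0.00144588 + 0.00469113 = 0.00636286
Responsibility of Class 3: 0.00144588 / 0.00636286 ≈ 0.227

0.227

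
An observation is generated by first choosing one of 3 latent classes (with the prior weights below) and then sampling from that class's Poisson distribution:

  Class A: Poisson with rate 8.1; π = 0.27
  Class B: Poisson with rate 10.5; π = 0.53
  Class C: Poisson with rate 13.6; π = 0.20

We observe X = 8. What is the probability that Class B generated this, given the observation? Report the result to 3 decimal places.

0.544

Apply Bayes' rule: the posterior for each component is proportional to its prior times its likelihood at x.
Poisson probabilities:
  p_A = e^(−8.1)·8.1^8/8! = 0.1395
  p_B = e^(−10.5)·10.5^8/8! = 0.100902
  p_C = e^(−13.6)·13.6^8/8! = 0.0360069
Unnormalised posteriors:
  w_A·p_A = 0.27 × 0.1395 = 0.037665
  w_B·p_B = 0.53 × 0.100902 = 0.0534783
  w_C·p_C = 0.20 × 0.0360069 = 0.00720138
Sum: 0.037665 + 0.0534783 + 0.00720138 = 0.0983447
P(Class B | data) = 0.0534783 / 0.0983447 ≈ 0.544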